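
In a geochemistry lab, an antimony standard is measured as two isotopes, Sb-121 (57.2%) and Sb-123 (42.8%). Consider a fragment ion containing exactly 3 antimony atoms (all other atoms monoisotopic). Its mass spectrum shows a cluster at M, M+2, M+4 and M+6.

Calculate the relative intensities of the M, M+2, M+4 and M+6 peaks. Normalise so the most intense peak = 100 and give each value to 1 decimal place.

Each Sb atom is independently Sb-121 (p = 0.572) or Sb-123 (q = 0.428); the cluster is the binomial expansion (p + q)^3.
P(M) = 0.572^3 = 0.187149
P(M+2) = 3 × 0.572^2 × 0.428^1 = 0.420104
P(M+4) = 3 × 0.572^1 × 0.428^2 = 0.314344
P(M+6) = 0.428^3 = 0.078403
The M+2 peak is largest (0.420104); scaling to 100 gives 44.5 : 100.0 : 74.8 : 18.7.

44.5 : 100.0 : 74.8 : 18.7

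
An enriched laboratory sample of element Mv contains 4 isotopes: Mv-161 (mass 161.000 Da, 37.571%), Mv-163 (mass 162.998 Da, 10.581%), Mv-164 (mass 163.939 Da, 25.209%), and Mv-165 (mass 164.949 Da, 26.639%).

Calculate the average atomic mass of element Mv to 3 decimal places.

Ar = Σ fᵢ·mᵢ = 0.37571 × 161.000 + 0.10581 × 162.998 + 0.25209 × 163.939 + 0.26639 × 164.949
= 60.4893 + 17.2468 + 41.3274 + 43.9408 = 163.0043 Da

163.004 Da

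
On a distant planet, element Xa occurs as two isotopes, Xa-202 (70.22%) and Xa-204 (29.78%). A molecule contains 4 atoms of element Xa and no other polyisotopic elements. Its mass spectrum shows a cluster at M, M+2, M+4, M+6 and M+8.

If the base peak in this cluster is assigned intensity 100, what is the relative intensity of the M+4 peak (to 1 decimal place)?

Term probabilities: M 0.2431, M+2 0.4124, M+4 0.2624, M+6 0.0742, M+8 0.0079. Base peak = M+2.
P(M+2) = C(4,1) × 0.7022^3 × 0.2978^1 = 4 × 0.34624417 × 0.2978 = 0.412446 (base)
P(M+4) = C(4,2) × 0.7022^2 × 0.2978^2 = 6 × 0.49308484 × 0.08868484 = 0.262375
Relative intensity = 0.262375 / 0.412446 × 100 = 63.6

63.6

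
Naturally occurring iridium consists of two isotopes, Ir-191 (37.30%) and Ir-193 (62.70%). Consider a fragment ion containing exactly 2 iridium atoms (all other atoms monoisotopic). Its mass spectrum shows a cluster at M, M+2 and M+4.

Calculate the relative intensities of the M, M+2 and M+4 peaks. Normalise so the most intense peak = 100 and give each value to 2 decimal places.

29.74 : 100.00 : 84.05

The 2 Ir atoms are independent, so intensities follow the terms of (0.3730 + 0.6270)^2.
P(M) = 0.3730^2 = 0.139129
P(M+2) = 2 × 0.3730^1 × 0.6270^1 = 0.467742
P(M+4) = 0.6270^2 = 0.393129
The M+2 peak is largest (0.467742); scaling to 100 gives 29.74 : 100.00 : 84.05.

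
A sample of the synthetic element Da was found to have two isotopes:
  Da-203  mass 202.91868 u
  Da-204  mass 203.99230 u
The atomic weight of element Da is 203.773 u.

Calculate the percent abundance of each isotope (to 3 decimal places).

Let x be the fractional abundance of Da-203; then Da-204 has abundance 1 − x.
202.91868·x + 203.99230·(1 − x) = 203.773
(202.91868 − 203.99230)·x = 203.773 − 203.99230
x = -0.21930 / -1.07362 = 0.20426 → 20.426% Da-203, 79.574% Da-204.

Da-203: 20.426%, Da-204: 79.574%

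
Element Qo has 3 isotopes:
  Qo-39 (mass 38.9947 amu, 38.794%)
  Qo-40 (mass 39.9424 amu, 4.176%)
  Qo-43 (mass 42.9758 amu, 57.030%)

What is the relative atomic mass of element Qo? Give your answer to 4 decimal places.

41.3047 amu

Average mass = Σ (abundance × isotope mass) = 0.38794 × 38.9947 + 0.04176 × 39.9424 + 0.57030 × 42.9758
= 15.12760 + 1.66799 + 24.50910 = 41.30469 amu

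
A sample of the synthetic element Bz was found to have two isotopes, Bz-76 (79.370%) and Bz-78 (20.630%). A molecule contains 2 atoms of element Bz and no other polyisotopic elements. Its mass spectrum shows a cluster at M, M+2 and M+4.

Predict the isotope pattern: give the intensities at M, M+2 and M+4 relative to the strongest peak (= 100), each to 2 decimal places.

Expanding (0.79370 + 0.20630)^2:
P(M) = 0.79370^2 = 0.629960
P(M+2) = 2 × 0.79370^1 × 0.20630^1 = 0.327481
P(M+4) = 0.20630^2 = 0.042560
The M peak is largest (0.629960); scaling to 100 gives 100.00 : 51.98 : 6.76.

100.00 : 51.98 : 6.76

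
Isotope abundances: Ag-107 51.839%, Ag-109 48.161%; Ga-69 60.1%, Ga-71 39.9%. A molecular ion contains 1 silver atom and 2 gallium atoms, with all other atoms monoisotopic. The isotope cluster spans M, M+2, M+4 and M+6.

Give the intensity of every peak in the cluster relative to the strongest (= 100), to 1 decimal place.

Silver pattern (n=1): 0.51839 : 0.48161
Gallium pattern (n=2): 0.361201 : 0.479598 : 0.159201
Convolve the two distributions (both contribute in 2-u steps):
  M: 0.51839×0.361201 = 0.187243
  M+2: 0.51839×0.479598 + 0.48161×0.361201 = 0.422577
  M+4: 0.51839×0.159201 + 0.48161×0.479598 = 0.313507
  M+6: 0.48161×0.159201 = 0.076673
Scale to base peak (0.422577) = 100: 44.3 : 100.0 : 74.2 : 18.1

44.3 : 100.0 : 74.2 : 18.1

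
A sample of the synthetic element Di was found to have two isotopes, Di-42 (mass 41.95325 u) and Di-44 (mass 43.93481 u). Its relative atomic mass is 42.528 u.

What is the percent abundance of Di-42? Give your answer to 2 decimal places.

Writing the weighted mean with unknown fraction x of Di-42:
41.95325·x + 43.93481·(1 − x) = 42.528
(41.95325 − 43.93481)·x = 42.528 − 43.93481
x = -1.40681 / -1.98156 = 0.70995 → 71.00% Di-42, 29.00% Di-44.

71.00%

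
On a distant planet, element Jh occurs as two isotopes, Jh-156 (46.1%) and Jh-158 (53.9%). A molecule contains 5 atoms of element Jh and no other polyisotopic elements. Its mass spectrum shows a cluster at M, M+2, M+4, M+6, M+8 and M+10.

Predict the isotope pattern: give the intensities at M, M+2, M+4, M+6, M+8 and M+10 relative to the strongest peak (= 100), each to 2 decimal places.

6.26 : 36.58 : 85.53 : 100.00 : 58.46 : 13.67

The 5 Jh atoms are independent, so intensities follow the terms of (0.461 + 0.539)^5.
P(M) = 0.461^5 = 0.020821
P(M+2) = 5 × 0.461^4 × 0.539^1 = 0.121720
P(M+4) = 10 × 0.461^3 × 0.539^2 = 0.284630
P(M+6) = 10 × 0.461^2 × 0.539^3 = 0.332788
P(M+8) = 5 × 0.461^1 × 0.539^4 = 0.194548
P(M+10) = 0.539^5 = 0.045493
The M+6 peak is largest (0.332788); scaling to 100 gives 6.26 : 36.58 : 85.53 : 100.00 : 58.46 : 13.67.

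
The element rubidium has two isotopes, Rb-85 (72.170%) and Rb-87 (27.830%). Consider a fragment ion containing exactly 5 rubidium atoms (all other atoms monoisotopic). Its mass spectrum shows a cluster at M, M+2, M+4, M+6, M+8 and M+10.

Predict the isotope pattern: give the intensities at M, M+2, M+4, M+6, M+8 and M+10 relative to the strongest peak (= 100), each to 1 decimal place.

Each Rb atom is independently Rb-85 (p = 0.72170) or Rb-87 (q = 0.27830); the cluster is the binomial expansion (p + q)^5.
P(M) = 0.72170^5 = 0.195787
P(M+2) = 5 × 0.72170^4 × 0.27830^1 = 0.377494
P(M+4) = 10 × 0.72170^3 × 0.27830^2 = 0.291136
P(M+6) = 10 × 0.72170^2 × 0.27830^3 = 0.112267
P(M+8) = 5 × 0.72170^1 × 0.27830^4 = 0.021646
P(M+10) = 0.27830^5 = 0.001669
The M+2 peak is largest (0.377494); scaling to 100 gives 51.9 : 100.0 : 77.1 : 29.7 : 5.7 : 0.4.

51.9 : 100.0 : 77.1 : 29.7 : 5.7 : 0.4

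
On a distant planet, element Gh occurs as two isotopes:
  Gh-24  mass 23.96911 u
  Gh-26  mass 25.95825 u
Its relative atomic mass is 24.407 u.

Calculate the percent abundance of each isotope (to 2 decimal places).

With x = fraction of Gh-24 (so Gh-26 is 1 − x):
23.96911·x + 25.95825·(1 − x) = 24.407
(23.96911 − 25.95825)·x = 24.407 − 25.95825
x = -1.55125 / -1.98914 = 0.77986 → 77.99% Gh-24, 22.01% Gh-26.

Gh-24: 77.99%, Gh-26: 22.01%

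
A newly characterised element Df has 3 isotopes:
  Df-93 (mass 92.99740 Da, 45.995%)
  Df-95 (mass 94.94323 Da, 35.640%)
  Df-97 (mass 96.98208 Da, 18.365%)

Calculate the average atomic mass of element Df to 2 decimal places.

Average mass = Σ (abundance × isotope mass) = 0.45995 × 92.99740 + 0.35640 × 94.94323 + 0.18365 × 96.98208
= 42.774154 + 33.837767 + 17.810759 = 94.422680 Da

94.42 Da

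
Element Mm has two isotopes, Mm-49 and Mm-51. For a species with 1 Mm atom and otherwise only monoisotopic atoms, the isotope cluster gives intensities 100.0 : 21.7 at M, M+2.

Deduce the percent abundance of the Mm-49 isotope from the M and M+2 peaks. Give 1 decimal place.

82.2%

Let p = fractional abundance of Mm-49. I(M+2)/I(M) = [C(1,1)·p^0·(1−p)] / p^1 = 1·(1−p)/p = 21.7/100.0 = 0.2170
(1−p)/p = 0.2170/1 = 0.2170  ⇒  p = 1/(1 + 0.2170) = 0.8217
Mm-49: 82.2%, Mm-51: 17.8%.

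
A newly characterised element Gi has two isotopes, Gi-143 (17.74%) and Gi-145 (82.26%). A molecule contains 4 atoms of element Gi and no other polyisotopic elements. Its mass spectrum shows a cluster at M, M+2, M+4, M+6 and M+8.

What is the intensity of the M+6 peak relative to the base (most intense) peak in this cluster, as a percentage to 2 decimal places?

(0.1774 + 0.8226)^4 gives M 0.0010, M+2 0.0184, M+4 0.1278, M+6 0.3950, M+8 0.4579; the largest is M+8.
P(M+8) = C(4,4) × 0.1774^0 × 0.8226^4 = 1 × 1.0000 × 0.45788332 = 0.457883 (base)
P(M+6) = C(4,3) × 0.1774^1 × 0.8226^3 = 4 × 0.1774 × 0.55662937 = 0.394984
Relative intensity = 0.394984 / 0.457883 × 100 = 86.26

86.26%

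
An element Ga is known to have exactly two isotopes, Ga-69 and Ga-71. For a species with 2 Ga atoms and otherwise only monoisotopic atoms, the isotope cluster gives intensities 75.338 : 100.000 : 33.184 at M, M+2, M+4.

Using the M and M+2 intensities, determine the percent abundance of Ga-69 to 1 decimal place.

If p is the fraction of Ga that is Ga-69, then I(M+2)/I(M) = [C(2,1)·p^1·(1−p)] / p^2 = 2·(1−p)/p = 100.000/75.338 = 1.3274
(1−p)/p = 1.3274/2 = 0.6637  ⇒  p = 1/(1 + 0.6637) = 0.6011
Ga-69: 60.1%, Ga-71: 39.9%.

60.1%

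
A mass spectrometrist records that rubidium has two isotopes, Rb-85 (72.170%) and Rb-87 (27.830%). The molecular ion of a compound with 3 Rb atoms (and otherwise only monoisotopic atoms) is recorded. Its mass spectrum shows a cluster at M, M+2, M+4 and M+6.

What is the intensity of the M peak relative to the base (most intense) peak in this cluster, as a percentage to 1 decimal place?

Binomial terms of (0.72170 + 0.27830)^3: M 0.3759, M+2 0.4349, M+4 0.1677, M+6 0.0216 → M+2 is the base peak.
P(M+2) = C(3,1) × 0.72170^2 × 0.27830^1 = 3 × 0.52085089 × 0.2783 = 0.434858 (base)
P(M) = C(3,0) × 0.72170^3 × 0.27830^0 = 1 × 0.37589809 × 1.0000 = 0.375898
Relative intensity = 0.375898 / 0.434858 × 100 = 86.4

86.4%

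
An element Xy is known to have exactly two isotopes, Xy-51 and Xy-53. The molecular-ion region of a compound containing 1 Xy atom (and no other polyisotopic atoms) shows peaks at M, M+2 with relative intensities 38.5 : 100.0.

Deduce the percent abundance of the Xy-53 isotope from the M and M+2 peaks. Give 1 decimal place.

72.2%

If p is the fraction of Xy that is Xy-51, then I(M+2)/I(M) = [C(1,1)·p^0·(1−p)] / p^1 = 1·(1−p)/p = 100.0/38.5 = 2.5974
(1−p)/p = 2.5974/1 = 2.5974  ⇒  p = 1/(1 + 2.5974) = 0.2780
Xy-51: 27.8%, Xy-53: 72.2%.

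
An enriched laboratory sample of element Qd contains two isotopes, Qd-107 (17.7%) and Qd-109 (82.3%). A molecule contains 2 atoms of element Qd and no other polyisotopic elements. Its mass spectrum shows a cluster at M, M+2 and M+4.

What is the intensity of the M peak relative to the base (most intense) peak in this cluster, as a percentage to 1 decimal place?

4.6%

Term probabilities: M 0.0313, M+2 0.2913, M+4 0.6773. Base peak = M+4.
P(M+4) = C(2,2) × 0.177^0 × 0.823^2 = 1 × 1.0000 × 0.677329 = 0.677329 (base)
P(M) = C(2,0) × 0.177^2 × 0.823^0 = 1 × 0.031329 × 1.0000 = 0.031329
Relative intensity = 0.031329 / 0.677329 × 100 = 4.6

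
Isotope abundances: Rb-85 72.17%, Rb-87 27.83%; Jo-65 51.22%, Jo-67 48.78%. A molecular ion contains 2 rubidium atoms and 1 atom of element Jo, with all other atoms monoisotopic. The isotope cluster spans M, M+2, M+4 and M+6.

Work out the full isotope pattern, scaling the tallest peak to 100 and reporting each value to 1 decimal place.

58.0 : 100.0 : 51.2 : 8.2

Rubidium pattern (n=2): 0.52085089 : 0.40169822 : 0.07745089
Element Jo pattern (n=1): 0.5122 : 0.4878
Convolve the two distributions (both contribute in 2-u steps):
  M: 0.52085089×0.5122 = 0.266780
  M+2: 0.52085089×0.4878 + 0.40169822×0.5122 = 0.459821
  M+4: 0.40169822×0.4878 + 0.07745089×0.5122 = 0.235619
  M+6: 0.07745089×0.4878 = 0.037781
Scale to base peak (0.459821) = 100: 58.0 : 100.0 : 51.2 : 8.2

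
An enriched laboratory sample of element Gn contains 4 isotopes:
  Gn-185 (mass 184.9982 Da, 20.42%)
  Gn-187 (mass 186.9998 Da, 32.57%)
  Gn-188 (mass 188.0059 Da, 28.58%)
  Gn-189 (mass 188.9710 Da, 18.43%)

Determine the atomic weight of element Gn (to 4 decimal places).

The abundance-weighted mean is 0.2042 × 184.9982 + 0.3257 × 186.9998 + 0.2858 × 188.0059 + 0.1843 × 188.9710
= 37.77663 + 60.90583 + 53.73209 + 34.82736 = 187.24191 Da

187.2419 Da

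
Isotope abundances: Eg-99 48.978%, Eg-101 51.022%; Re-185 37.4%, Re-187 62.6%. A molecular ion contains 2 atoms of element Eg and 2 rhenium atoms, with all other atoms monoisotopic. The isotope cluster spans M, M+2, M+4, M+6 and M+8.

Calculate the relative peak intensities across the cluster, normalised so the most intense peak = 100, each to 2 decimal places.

Element Eg pattern (n=2): 0.23988445 : 0.4997911 : 0.26032445
Rhenium pattern (n=2): 0.139876 : 0.468248 : 0.391876
Convolve the two distributions (both contribute in 2-u steps):
  M: 0.23988445×0.139876 = 0.033554
  M+2: 0.23988445×0.468248 + 0.4997911×0.139876 = 0.182234
  M+4: 0.23988445×0.391876 + 0.4997911×0.468248 + 0.26032445×0.139876 = 0.364444
  M+6: 0.4997911×0.391876 + 0.26032445×0.468248 = 0.317753
  M+8: 0.26032445×0.391876 = 0.102015
Scale to base peak (0.364444) = 100: 9.21 : 50.00 : 100.00 : 87.19 : 27.99

9.21 : 50.00 : 100.00 : 87.19 : 27.99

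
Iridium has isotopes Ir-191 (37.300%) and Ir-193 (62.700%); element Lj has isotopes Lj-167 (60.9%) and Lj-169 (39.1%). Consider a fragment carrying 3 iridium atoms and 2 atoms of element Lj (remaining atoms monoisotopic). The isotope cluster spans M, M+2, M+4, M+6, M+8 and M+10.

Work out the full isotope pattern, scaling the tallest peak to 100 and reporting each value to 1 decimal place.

5.6 : 35.7 : 86.7 : 100.0 : 54.2 : 11.1

Iridium pattern (n=3): 0.05189512 : 0.26170165 : 0.43991135 : 0.24649188
Element Lj pattern (n=2): 0.370881 : 0.476238 : 0.152881
Convolve the two distributions (both contribute in 2-u steps):
  M: 0.05189512×0.370881 = 0.019247
  M+2: 0.05189512×0.476238 + 0.26170165×0.370881 = 0.121775
  M+4: 0.05189512×0.152881 + 0.26170165×0.476238 + 0.43991135×0.370881 = 0.295721
  M+6: 0.26170165×0.152881 + 0.43991135×0.476238 + 0.24649188×0.370881 = 0.340931
  M+8: 0.43991135×0.152881 + 0.24649188×0.476238 = 0.184643
  M+10: 0.24649188×0.152881 = 0.037684
Scale to base peak (0.340931) = 100: 5.6 : 35.7 : 86.7 : 100.0 : 54.2 : 11.1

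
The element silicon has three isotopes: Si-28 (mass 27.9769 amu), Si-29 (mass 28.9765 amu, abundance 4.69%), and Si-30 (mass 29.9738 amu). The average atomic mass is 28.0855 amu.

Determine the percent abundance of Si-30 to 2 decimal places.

3.09%

Let x and y be the fractions of Si-28 and Si-30. Then x + y = 1 − 0.0469 = 0.9531 and 27.9769x + 29.9738y = 28.0855 − 0.0469×28.9765 = 26.72650215.
Substituting: 27.9769x + 29.9738(0.9531 − x) = 26.72650215
(27.9769 − 29.9738)x = -1.84152663  ⇒  x = 0.92219, y = 0.03091
Si-28: 92.22%, Si-30: 3.09%.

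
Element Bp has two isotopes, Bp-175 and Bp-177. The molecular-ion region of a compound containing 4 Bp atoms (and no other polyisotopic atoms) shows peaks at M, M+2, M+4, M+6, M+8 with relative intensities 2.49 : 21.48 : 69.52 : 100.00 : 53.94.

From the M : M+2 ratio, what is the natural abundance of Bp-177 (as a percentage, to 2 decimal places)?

68.32%

Let p = fractional abundance of Bp-175. I(M+2)/I(M) = [C(4,1)·p^3·(1−p)] / p^4 = 4·(1−p)/p = 21.48/2.49 = 8.6265
(1−p)/p = 8.6265/4 = 2.1566  ⇒  p = 1/(1 + 2.1566) = 0.3168
Bp-175: 31.68%, Bp-177: 68.32%.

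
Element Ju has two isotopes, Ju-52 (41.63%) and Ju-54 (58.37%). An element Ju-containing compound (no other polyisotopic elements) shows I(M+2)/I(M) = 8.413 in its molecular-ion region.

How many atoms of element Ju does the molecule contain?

6

The M+2/M ratio from n Ju atoms is n · q/p = n · 0.5837/0.4163.
n = 8.413 × 0.4163/0.5837 = 6.00 ≈ 6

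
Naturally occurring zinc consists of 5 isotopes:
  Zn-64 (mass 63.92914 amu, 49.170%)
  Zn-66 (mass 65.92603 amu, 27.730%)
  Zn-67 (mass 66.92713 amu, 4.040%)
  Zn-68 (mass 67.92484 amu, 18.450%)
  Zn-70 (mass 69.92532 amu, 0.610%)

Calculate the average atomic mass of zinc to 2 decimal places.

65.38 amu

Ar = Σ fᵢ·mᵢ = 0.49170 × 63.92914 + 0.27730 × 65.92603 + 0.04040 × 66.92713 + 0.18450 × 67.92484 + 0.00610 × 69.92532
= 31.433958 + 18.281288 + 2.703856 + 12.532133 + 0.426544 = 65.377779 amu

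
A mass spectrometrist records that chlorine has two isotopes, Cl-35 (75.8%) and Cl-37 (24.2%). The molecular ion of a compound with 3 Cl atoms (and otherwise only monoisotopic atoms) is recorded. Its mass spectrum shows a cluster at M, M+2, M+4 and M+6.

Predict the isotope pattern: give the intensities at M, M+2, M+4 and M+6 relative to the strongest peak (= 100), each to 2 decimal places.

100.00 : 95.78 : 30.58 : 3.25

Expanding (0.758 + 0.242)^3:
P(M) = 0.758^3 = 0.435520
P(M+2) = 3 × 0.758^2 × 0.242^1 = 0.417133
P(M+4) = 3 × 0.758^1 × 0.242^2 = 0.133175
P(M+6) = 0.242^3 = 0.014172
The M peak is largest (0.435520); scaling to 100 gives 100.00 : 95.78 : 30.58 : 3.25.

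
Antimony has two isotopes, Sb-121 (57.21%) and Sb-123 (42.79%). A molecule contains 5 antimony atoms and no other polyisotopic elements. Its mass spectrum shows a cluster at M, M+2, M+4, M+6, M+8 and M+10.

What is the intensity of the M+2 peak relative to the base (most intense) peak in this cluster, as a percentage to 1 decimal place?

Term probabilities: M 0.0613, M+2 0.2292, M+4 0.3428, M+6 0.2564, M+8 0.0959, M+10 0.0143. Base peak = M+4.
P(M+4) = C(5,2) × 0.5721^3 × 0.4279^2 = 10 × 0.18724742 × 0.18309841 = 0.342847 (base)
P(M+2) = C(5,1) × 0.5721^4 × 0.4279^1 = 5 × 0.10712425 × 0.4279 = 0.229192
Relative intensity = 0.229192 / 0.342847 × 100 = 66.8

66.8%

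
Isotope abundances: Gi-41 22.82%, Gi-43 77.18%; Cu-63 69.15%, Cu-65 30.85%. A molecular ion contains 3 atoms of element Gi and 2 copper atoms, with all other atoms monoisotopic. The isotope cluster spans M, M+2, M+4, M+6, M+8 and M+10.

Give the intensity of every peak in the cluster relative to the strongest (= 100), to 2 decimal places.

Element Gi pattern (n=3): 0.01188357 : 0.12057501 : 0.40779927 : 0.45974215
Copper pattern (n=2): 0.47817225 : 0.4266555 : 0.09517225
Convolve the two distributions (both contribute in 2-u steps):
  M: 0.01188357×0.47817225 = 0.005682
  M+2: 0.01188357×0.4266555 + 0.12057501×0.47817225 = 0.062726
  M+4: 0.01188357×0.09517225 + 0.12057501×0.4266555 + 0.40779927×0.47817225 = 0.247573
  M+6: 0.12057501×0.09517225 + 0.40779927×0.4266555 + 0.45974215×0.47817225 = 0.405301
  M+8: 0.40779927×0.09517225 + 0.45974215×0.4266555 = 0.234963
  M+10: 0.45974215×0.09517225 = 0.043755
Scale to base peak (0.405301) = 100: 1.40 : 15.48 : 61.08 : 100.00 : 57.97 : 10.80

1.40 : 15.48 : 61.08 : 100.00 : 57.97 : 10.80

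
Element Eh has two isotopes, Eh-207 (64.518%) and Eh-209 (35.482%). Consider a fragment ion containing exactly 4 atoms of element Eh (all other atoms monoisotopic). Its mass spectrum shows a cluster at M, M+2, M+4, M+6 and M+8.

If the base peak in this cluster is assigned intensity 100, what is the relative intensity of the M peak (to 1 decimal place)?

Binomial terms of (0.64518 + 0.35482)^4: M 0.1733, M+2 0.3812, M+4 0.3144, M+6 0.1153, M+8 0.0159 → M+2 is the base peak.
P(M+2) = C(4,1) × 0.64518^3 × 0.35482^1 = 4 × 0.26856084 × 0.35482 = 0.381163 (base)
P(M) = C(4,0) × 0.64518^4 × 0.35482^0 = 1 × 0.17327008 × 1.0000 = 0.173270
Relative intensity = 0.173270 / 0.381163 × 100 = 45.5

45.5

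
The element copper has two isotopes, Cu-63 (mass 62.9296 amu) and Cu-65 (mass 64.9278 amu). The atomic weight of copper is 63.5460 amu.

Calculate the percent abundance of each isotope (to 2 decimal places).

With x = fraction of Cu-63 (so Cu-65 is 1 − x):
62.9296·x + 64.9278·(1 − x) = 63.5460
(62.9296 − 64.9278)·x = 63.5460 − 64.9278
x = -1.3818 / -1.9982 = 0.69152 → 69.15% Cu-63, 30.85% Cu-65.

Cu-63: 69.15%, Cu-65: 30.85%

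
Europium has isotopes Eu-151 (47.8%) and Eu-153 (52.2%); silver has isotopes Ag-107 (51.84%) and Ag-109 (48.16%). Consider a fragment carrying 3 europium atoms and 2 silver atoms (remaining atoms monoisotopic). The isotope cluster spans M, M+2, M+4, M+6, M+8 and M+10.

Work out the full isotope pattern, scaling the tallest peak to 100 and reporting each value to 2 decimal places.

Europium pattern (n=3): 0.10921535 : 0.35780594 : 0.39074206 : 0.14223665
Silver pattern (n=2): 0.26873856 : 0.49932288 : 0.23193856
Convolve the two distributions (both contribute in 2-u steps):
  M: 0.10921535×0.26873856 = 0.029350
  M+2: 0.10921535×0.49932288 + 0.35780594×0.26873856 = 0.150690
  M+4: 0.10921535×0.23193856 + 0.35780594×0.49932288 + 0.39074206×0.26873856 = 0.308999
  M+6: 0.35780594×0.23193856 + 0.39074206×0.49932288 + 0.14223665×0.26873856 = 0.316320
  M+8: 0.39074206×0.23193856 + 0.14223665×0.49932288 = 0.161650
  M+10: 0.14223665×0.23193856 = 0.032990
Scale to base peak (0.316320) = 100: 9.28 : 47.64 : 97.69 : 100.00 : 51.10 : 10.43

9.28 : 47.64 : 97.69 : 100.00 : 51.10 : 10.43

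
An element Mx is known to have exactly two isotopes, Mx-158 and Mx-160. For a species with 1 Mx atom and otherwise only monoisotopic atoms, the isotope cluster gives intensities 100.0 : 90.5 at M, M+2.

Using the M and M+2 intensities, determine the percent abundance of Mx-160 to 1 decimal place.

47.5%

Let p = fractional abundance of Mx-158. I(M+2)/I(M) = [C(1,1)·p^0·(1−p)] / p^1 = 1·(1−p)/p = 90.5/100.0 = 0.9050
(1−p)/p = 0.9050/1 = 0.9050  ⇒  p = 1/(1 + 0.9050) = 0.5249
Mx-158: 52.5%, Mx-160: 47.5%.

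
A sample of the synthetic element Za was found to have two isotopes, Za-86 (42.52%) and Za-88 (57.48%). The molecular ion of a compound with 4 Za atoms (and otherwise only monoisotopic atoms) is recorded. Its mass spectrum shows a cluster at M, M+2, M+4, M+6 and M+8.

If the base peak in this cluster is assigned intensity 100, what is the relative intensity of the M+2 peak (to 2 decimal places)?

49.32

Binomial terms of (0.4252 + 0.5748)^4: M 0.0327, M+2 0.1767, M+4 0.3584, M+6 0.3230, M+8 0.1092 → M+4 is the base peak.
P(M+4) = C(4,2) × 0.4252^2 × 0.5748^2 = 6 × 0.18079504 × 0.33039504 = 0.358403 (base)
P(M+2) = C(4,1) × 0.4252^3 × 0.5748^1 = 4 × 0.07687405 × 0.5748 = 0.176749
Relative intensity = 0.176749 / 0.358403 × 100 = 49.32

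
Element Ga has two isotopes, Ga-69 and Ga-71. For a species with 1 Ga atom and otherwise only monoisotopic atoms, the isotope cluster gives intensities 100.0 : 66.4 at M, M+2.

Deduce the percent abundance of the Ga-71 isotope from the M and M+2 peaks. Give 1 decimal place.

39.9%

Write p for the Ga-69 fraction. I(M+2)/I(M) = [C(1,1)·p^0·(1−p)] / p^1 = 1·(1−p)/p = 66.4/100.0 = 0.6640
(1−p)/p = 0.6640/1 = 0.6640  ⇒  p = 1/(1 + 0.6640) = 0.6010
Ga-69: 60.1%, Ga-71: 39.9%.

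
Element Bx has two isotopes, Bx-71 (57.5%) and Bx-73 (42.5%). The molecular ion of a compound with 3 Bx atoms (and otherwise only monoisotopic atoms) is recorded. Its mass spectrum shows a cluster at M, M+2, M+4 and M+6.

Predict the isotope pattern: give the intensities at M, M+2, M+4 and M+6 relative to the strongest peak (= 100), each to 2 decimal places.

Expanding (0.575 + 0.425)^3:
P(M) = 0.575^3 = 0.190109
P(M+2) = 3 × 0.575^2 × 0.425^1 = 0.421547
P(M+4) = 3 × 0.575^1 × 0.425^2 = 0.311578
P(M+6) = 0.425^3 = 0.076766
The M+2 peak is largest (0.421547); scaling to 100 gives 45.10 : 100.00 : 73.91 : 18.21.

45.10 : 100.00 : 73.91 : 18.21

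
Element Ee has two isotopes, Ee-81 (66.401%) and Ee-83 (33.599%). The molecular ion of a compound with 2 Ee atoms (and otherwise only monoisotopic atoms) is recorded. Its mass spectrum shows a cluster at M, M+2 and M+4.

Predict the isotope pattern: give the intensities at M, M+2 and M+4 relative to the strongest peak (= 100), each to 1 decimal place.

Each Ee atom is independently Ee-81 (p = 0.66401) or Ee-83 (q = 0.33599); the cluster is the binomial expansion (p + q)^2.
P(M) = 0.66401^2 = 0.440909
P(M+2) = 2 × 0.66401^1 × 0.33599^1 = 0.446201
P(M+4) = 0.33599^2 = 0.112889
The M+2 peak is largest (0.446201); scaling to 100 gives 98.8 : 100.0 : 25.3.

98.8 : 100.0 : 25.3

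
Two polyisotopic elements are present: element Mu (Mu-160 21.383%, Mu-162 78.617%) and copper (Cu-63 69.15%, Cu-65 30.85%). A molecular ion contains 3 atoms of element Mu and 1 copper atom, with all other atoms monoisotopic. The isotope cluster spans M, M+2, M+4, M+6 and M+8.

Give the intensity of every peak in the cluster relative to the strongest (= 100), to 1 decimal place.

Element Mu pattern (n=3): 0.00977701 : 0.10783879 : 0.39648141 : 0.4859028
Copper pattern (n=1): 0.6915 : 0.3085
Convolve the two distributions (both contribute in 2-u steps):
  M: 0.00977701×0.6915 = 0.006761
  M+2: 0.00977701×0.3085 + 0.10783879×0.6915 = 0.077587
  M+4: 0.10783879×0.3085 + 0.39648141×0.6915 = 0.307435
  M+6: 0.39648141×0.3085 + 0.4859028×0.6915 = 0.458316
  M+8: 0.4859028×0.3085 = 0.149901
Scale to base peak (0.458316) = 100: 1.5 : 16.9 : 67.1 : 100.0 : 32.7

1.5 : 16.9 : 67.1 : 100.0 : 32.7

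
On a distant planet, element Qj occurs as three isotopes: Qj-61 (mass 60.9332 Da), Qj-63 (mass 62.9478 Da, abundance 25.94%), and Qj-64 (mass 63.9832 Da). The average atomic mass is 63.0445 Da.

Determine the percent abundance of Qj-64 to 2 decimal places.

Let x and y be the fractions of Qj-61 and Qj-64. Then x + y = 1 − 0.2594 = 0.7406 and 60.9332x + 63.9832y = 63.0445 − 0.2594×62.9478 = 46.71584068.
Substituting: 60.9332x + 63.9832(0.7406 − x) = 46.71584068
(60.9332 − 63.9832)x = -0.67011724  ⇒  x = 0.21971, y = 0.52089
Qj-61: 21.97%, Qj-64: 52.09%.

52.09%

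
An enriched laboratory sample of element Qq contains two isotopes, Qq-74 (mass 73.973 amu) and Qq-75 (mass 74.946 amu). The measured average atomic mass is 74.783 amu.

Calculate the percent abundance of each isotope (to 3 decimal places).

Qq-74: 16.752%, Qq-75: 83.248%

Let x be the fractional abundance of Qq-74; then Qq-75 has abundance 1 − x.
73.973·x + 74.946·(1 − x) = 74.783
(73.973 − 74.946)·x = 74.783 − 74.946
x = -0.163 / -0.973 = 0.16752 → 16.752% Qq-74, 83.248% Qq-75.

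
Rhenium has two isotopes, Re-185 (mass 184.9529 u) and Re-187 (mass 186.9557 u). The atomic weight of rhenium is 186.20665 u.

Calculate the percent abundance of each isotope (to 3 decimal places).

Let x be the fractional abundance of Re-185; then Re-187 has abundance 1 − x.
184.9529·x + 186.9557·(1 − x) = 186.20665
(184.9529 − 186.9557)·x = 186.20665 − 186.9557
x = -0.74905 / -2.0028 = 0.37400 → 37.400% Re-185, 62.600% Re-187.

Re-185: 37.400%, Re-187: 62.600%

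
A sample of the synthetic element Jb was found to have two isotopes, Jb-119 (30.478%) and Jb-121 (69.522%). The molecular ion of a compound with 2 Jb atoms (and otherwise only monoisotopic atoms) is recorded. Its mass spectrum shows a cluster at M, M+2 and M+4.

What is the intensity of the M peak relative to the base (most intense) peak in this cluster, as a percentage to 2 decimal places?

19.22%

(0.30478 + 0.69522)^2 gives M 0.0929, M+2 0.4238, M+4 0.4833; the largest is M+4.
P(M+4) = C(2,2) × 0.30478^0 × 0.69522^2 = 1 × 1.0000 × 0.48333085 = 0.483331 (base)
P(M) = C(2,0) × 0.30478^2 × 0.69522^0 = 1 × 0.09289085 × 1.0000 = 0.092891
Relative intensity = 0.092891 / 0.483331 × 100 = 19.22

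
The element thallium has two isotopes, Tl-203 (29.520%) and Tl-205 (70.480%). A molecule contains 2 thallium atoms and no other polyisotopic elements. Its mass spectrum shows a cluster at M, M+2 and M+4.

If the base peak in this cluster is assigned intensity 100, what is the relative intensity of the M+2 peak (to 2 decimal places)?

83.77

(0.29520 + 0.70480)^2 gives M 0.0871, M+2 0.4161, M+4 0.4967; the largest is M+4.
P(M+4) = C(2,2) × 0.29520^0 × 0.70480^2 = 1 × 1.0000 × 0.49674304 = 0.496743 (base)
P(M+2) = C(2,1) × 0.29520^1 × 0.70480^1 = 2 × 0.2952 × 0.7048 = 0.416114
Relative intensity = 0.416114 / 0.496743 × 100 = 83.77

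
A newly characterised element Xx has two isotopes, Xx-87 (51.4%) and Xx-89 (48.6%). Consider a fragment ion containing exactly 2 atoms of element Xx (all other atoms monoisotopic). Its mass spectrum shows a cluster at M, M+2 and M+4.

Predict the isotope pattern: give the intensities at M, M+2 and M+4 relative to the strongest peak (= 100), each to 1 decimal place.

Each Xx atom is independently Xx-87 (p = 0.514) or Xx-89 (q = 0.486); the cluster is the binomial expansion (p + q)^2.
P(M) = 0.514^2 = 0.264196
P(M+2) = 2 × 0.514^1 × 0.486^1 = 0.499608
P(M+4) = 0.486^2 = 0.236196
The M+2 peak is largest (0.499608); scaling to 100 gives 52.9 : 100.0 : 47.3.

52.9 : 100.0 : 47.3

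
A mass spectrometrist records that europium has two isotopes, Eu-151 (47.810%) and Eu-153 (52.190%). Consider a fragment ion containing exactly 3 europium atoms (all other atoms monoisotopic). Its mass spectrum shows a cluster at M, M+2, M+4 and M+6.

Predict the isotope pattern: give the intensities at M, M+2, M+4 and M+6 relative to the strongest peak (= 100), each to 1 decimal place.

Expanding (0.47810 + 0.52190)^3:
P(M) = 0.47810^3 = 0.109284
P(M+2) = 3 × 0.47810^2 × 0.52190^1 = 0.357887
P(M+4) = 3 × 0.47810^1 × 0.52190^2 = 0.390674
P(M+6) = 0.52190^3 = 0.142155
The M+4 peak is largest (0.390674); scaling to 100 gives 28.0 : 91.6 : 100.0 : 36.4.

28.0 : 91.6 : 100.0 : 36.4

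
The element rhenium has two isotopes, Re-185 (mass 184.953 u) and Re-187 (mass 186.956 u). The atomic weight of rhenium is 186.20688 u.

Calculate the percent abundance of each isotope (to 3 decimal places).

Let x be the fractional abundance of Re-185; then Re-187 has abundance 1 − x.
184.953·x + 186.956·(1 − x) = 186.20688
(184.953 − 186.956)·x = 186.20688 − 186.956
x = -0.74912 / -2.003 = 0.37400 → 37.400% Re-185, 62.600% Re-187.

Re-185: 37.400%, Re-187: 62.600%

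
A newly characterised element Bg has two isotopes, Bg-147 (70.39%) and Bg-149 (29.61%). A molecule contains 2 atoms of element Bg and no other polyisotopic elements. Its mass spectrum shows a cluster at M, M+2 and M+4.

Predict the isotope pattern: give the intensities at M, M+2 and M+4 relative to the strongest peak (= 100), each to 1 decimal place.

Expanding (0.7039 + 0.2961)^2:
P(M) = 0.7039^2 = 0.495475
P(M+2) = 2 × 0.7039^1 × 0.2961^1 = 0.416850
P(M+4) = 0.2961^2 = 0.087675
The M peak is largest (0.495475); scaling to 100 gives 100.0 : 84.1 : 17.7.

100.0 : 84.1 : 17.7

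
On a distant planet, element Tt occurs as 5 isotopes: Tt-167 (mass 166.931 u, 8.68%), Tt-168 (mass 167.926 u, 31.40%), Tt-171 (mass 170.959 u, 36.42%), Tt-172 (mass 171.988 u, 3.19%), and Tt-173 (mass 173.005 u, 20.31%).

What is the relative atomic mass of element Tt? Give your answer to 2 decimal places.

170.11 u

Weight each isotope mass by its fractional abundance: 0.0868 × 166.931 + 0.3140 × 167.926 + 0.3642 × 170.959 + 0.0319 × 171.988 + 0.2031 × 173.005
= 14.4896 + 52.7288 + 62.2633 + 5.4864 + 35.1373 = 170.1054 u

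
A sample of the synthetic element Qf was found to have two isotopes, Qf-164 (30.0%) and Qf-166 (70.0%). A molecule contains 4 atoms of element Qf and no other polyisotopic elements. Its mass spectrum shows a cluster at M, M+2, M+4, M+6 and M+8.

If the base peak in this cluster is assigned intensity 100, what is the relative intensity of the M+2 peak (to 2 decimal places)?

18.37

Binomial terms of (0.300 + 0.700)^4: M 0.0081, M+2 0.0756, M+4 0.2646, M+6 0.4116, M+8 0.2401 → M+6 is the base peak.
P(M+6) = C(4,3) × 0.300^1 × 0.700^3 = 4 × 0.3000 × 0.3430 = 0.411600 (base)
P(M+2) = C(4,1) × 0.300^3 × 0.700^1 = 4 × 0.0270 × 0.7000 = 0.075600
Relative intensity = 0.075600 / 0.411600 × 100 = 18.37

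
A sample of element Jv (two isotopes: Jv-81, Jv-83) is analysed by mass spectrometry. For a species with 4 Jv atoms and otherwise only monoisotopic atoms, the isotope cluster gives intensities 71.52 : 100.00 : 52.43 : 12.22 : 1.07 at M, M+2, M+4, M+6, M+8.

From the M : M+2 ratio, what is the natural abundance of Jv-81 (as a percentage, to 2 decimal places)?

If p is the fraction of Jv that is Jv-81, then I(M+2)/I(M) = [C(4,1)·p^3·(1−p)] / p^4 = 4·(1−p)/p = 100.00/71.52 = 1.3982
(1−p)/p = 1.3982/4 = 0.3496  ⇒  p = 1/(1 + 0.3496) = 0.7410
Jv-81: 74.10%, Jv-83: 25.90%.

74.10%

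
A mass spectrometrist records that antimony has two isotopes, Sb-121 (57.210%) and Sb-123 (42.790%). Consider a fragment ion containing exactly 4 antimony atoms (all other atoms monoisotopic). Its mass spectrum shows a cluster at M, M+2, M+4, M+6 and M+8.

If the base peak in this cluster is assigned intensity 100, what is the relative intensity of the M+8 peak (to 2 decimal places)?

Binomial terms of (0.57210 + 0.42790)^4: M 0.1071, M+2 0.3205, M+4 0.3596, M+6 0.1793, M+8 0.0335 → M+4 is the base peak.
P(M+4) = C(4,2) × 0.57210^2 × 0.42790^2 = 6 × 0.32729841 × 0.18309841 = 0.359567 (base)
P(M+8) = C(4,4) × 0.57210^0 × 0.42790^4 = 1 × 1.0000 × 0.03352503 = 0.033525
Relative intensity = 0.033525 / 0.359567 × 100 = 9.32

9.32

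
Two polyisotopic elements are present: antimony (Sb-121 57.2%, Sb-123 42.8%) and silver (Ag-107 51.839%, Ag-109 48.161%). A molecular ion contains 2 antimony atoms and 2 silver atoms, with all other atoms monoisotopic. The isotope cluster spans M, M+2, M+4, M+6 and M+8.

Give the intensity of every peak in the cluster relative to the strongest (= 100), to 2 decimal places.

23.79 : 79.80 : 100.00 : 55.48 : 11.50

Antimony pattern (n=2): 0.327184 : 0.489632 : 0.183184
Silver pattern (n=2): 0.26872819 : 0.49932362 : 0.23194819
Convolve the two distributions (both contribute in 2-u steps):
  M: 0.327184×0.26872819 = 0.087924
  M+2: 0.327184×0.49932362 + 0.489632×0.26872819 = 0.294949
  M+4: 0.327184×0.23194819 + 0.489632×0.49932362 + 0.183184×0.26872819 = 0.369601
  M+6: 0.489632×0.23194819 + 0.183184×0.49932362 = 0.205037
  M+8: 0.183184×0.23194819 = 0.042489
Scale to base peak (0.369601) = 100: 23.79 : 79.80 : 100.00 : 55.48 : 11.50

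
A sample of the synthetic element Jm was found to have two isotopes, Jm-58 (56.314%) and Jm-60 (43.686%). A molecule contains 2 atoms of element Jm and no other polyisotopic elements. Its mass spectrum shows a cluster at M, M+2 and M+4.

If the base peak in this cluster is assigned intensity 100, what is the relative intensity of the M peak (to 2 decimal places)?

64.45

Term probabilities: M 0.3171, M+2 0.4920, M+4 0.1908. Base peak = M+2.
P(M+2) = C(2,1) × 0.56314^1 × 0.43686^1 = 2 × 0.56314 × 0.43686 = 0.492027 (base)
P(M) = C(2,0) × 0.56314^2 × 0.43686^0 = 1 × 0.31712666 × 1.0000 = 0.317127
Relative intensity = 0.317127 / 0.492027 × 100 = 64.45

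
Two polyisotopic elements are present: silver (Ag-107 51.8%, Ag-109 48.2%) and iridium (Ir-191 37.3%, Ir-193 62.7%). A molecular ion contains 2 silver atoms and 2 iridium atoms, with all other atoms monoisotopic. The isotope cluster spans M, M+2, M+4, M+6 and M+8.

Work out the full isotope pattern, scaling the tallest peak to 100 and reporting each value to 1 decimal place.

Silver pattern (n=2): 0.268324 : 0.499352 : 0.232324
Iridium pattern (n=2): 0.139129 : 0.467742 : 0.393129
Convolve the two distributions (both contribute in 2-u steps):
  M: 0.268324×0.139129 = 0.037332
  M+2: 0.268324×0.467742 + 0.499352×0.139129 = 0.194981
  M+4: 0.268324×0.393129 + 0.499352×0.467742 + 0.232324×0.139129 = 0.371377
  M+6: 0.499352×0.393129 + 0.232324×0.467742 = 0.304977
  M+8: 0.232324×0.393129 = 0.091333
Scale to base peak (0.371377) = 100: 10.1 : 52.5 : 100.0 : 82.1 : 24.6

10.1 : 52.5 : 100.0 : 82.1 : 24.6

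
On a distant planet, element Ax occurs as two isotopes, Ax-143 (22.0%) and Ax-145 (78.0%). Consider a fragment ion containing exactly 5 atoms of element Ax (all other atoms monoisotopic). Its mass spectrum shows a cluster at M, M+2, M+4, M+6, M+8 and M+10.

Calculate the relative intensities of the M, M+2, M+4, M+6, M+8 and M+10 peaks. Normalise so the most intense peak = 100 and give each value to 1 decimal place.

Each Ax atom is independently Ax-143 (p = 0.220) or Ax-145 (q = 0.780); the cluster is the binomial expansion (p + q)^5.
P(M) = 0.220^5 = 0.000515
P(M+2) = 5 × 0.220^4 × 0.780^1 = 0.009136
P(M+4) = 10 × 0.220^3 × 0.780^2 = 0.064782
P(M+6) = 10 × 0.220^2 × 0.780^3 = 0.229683
P(M+8) = 5 × 0.220^1 × 0.780^4 = 0.407166
P(M+10) = 0.780^5 = 0.288717
The M+8 peak is largest (0.407166); scaling to 100 gives 0.1 : 2.2 : 15.9 : 56.4 : 100.0 : 70.9.

0.1 : 2.2 : 15.9 : 56.4 : 100.0 : 70.9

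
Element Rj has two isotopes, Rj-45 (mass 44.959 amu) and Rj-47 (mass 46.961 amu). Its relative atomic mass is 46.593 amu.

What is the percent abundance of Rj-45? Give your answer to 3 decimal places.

Writing the weighted mean with unknown fraction x of Rj-45:
44.959·x + 46.961·(1 − x) = 46.593
(44.959 − 46.961)·x = 46.593 − 46.961
x = -0.368 / -2.002 = 0.18382 → 18.382% Rj-45, 81.618% Rj-47.

18.382%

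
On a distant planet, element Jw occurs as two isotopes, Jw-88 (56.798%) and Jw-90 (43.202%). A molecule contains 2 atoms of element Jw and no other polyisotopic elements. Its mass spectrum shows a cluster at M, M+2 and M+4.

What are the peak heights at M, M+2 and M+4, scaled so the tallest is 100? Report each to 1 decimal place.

65.7 : 100.0 : 38.0

Expanding (0.56798 + 0.43202)^2:
P(M) = 0.56798^2 = 0.322601
P(M+2) = 2 × 0.56798^1 × 0.43202^1 = 0.490757
P(M+4) = 0.43202^2 = 0.186641
The M+2 peak is largest (0.490757); scaling to 100 gives 65.7 : 100.0 : 38.0.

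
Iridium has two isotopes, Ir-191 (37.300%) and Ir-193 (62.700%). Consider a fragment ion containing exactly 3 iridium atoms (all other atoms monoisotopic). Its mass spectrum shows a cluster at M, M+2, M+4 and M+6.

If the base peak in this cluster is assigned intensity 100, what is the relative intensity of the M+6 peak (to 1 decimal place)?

56.0

Binomial terms of (0.37300 + 0.62700)^3: M 0.0519, M+2 0.2617, M+4 0.4399, M+6 0.2465 → M+4 is the base peak.
P(M+4) = C(3,2) × 0.37300^1 × 0.62700^2 = 3 × 0.3730 × 0.393129 = 0.439911 (base)
P(M+6) = C(3,3) × 0.37300^0 × 0.62700^3 = 1 × 1.0000 × 0.24649188 = 0.246492
Relative intensity = 0.246492 / 0.439911 × 100 = 56.0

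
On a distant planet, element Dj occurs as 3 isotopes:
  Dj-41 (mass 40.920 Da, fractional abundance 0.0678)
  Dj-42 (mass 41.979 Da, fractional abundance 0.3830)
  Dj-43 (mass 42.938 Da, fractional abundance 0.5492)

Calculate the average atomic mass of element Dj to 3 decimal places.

42.434 Da

Average mass = Σ (abundance × isotope mass) = 0.0678 × 40.920 + 0.3830 × 41.979 + 0.5492 × 42.938
= 2.7744 + 16.0780 + 23.5815 = 42.4339 Da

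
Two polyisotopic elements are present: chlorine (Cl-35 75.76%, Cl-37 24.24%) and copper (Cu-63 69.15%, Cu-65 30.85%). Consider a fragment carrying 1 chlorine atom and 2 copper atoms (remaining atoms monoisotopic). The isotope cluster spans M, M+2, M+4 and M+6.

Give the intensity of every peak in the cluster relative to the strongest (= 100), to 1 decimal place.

82.5 : 100.0 : 40.0 : 5.3

Chlorine pattern (n=1): 0.7576 : 0.2424
Copper pattern (n=2): 0.47817225 : 0.4266555 : 0.09517225
Convolve the two distributions (both contribute in 2-u steps):
  M: 0.7576×0.47817225 = 0.362263
  M+2: 0.7576×0.4266555 + 0.2424×0.47817225 = 0.439143
  M+4: 0.7576×0.09517225 + 0.2424×0.4266555 = 0.175524
  M+6: 0.2424×0.09517225 = 0.023070
Scale to base peak (0.439143) = 100: 82.5 : 100.0 : 40.0 : 5.3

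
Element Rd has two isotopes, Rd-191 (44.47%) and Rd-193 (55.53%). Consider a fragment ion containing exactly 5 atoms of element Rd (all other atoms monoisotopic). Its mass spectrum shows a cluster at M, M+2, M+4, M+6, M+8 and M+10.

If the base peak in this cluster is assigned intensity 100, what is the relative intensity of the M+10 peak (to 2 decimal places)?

15.59

Binomial terms of (0.4447 + 0.5553)^5: M 0.0174, M+2 0.1086, M+4 0.2712, M+6 0.3386, M+8 0.2114, M+10 0.0528 → M+6 is the base peak.
P(M+6) = C(5,3) × 0.4447^2 × 0.5553^3 = 10 × 0.19775809 × 0.17123125 = 0.338624 (base)
P(M+10) = C(5,5) × 0.4447^0 × 0.5553^5 = 1 × 1.0000 × 0.05280054 = 0.052801
Relative intensity = 0.052801 / 0.338624 × 100 = 15.59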